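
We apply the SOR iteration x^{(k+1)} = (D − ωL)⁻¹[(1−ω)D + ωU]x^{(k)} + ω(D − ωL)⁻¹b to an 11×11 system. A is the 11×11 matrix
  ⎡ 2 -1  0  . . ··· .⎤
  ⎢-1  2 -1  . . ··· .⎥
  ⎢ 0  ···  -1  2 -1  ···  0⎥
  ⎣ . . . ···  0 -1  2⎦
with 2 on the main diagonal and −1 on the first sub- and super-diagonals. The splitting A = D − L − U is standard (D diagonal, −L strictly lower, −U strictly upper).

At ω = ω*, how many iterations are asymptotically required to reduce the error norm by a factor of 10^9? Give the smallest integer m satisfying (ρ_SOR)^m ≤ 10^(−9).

m = 40

ρ_J = max_k |cos(kπ/12)| = cos(π/12) = 0.9659258
√(1 − cos²(π/12)) = sin(π/12) ≈ 0.2588190.
So ω* = 2/1.2588190 = 1.5887908 (Young).
ρ_SOR = ω* − 1 ≈ 0.5887908.
(0.5887908)^m ≤ 10^{−9}  ⇒  m·ln(0.5887908) ≤ −9·ln10  ⇒  m ≥ 39.124  ⇒  m = 40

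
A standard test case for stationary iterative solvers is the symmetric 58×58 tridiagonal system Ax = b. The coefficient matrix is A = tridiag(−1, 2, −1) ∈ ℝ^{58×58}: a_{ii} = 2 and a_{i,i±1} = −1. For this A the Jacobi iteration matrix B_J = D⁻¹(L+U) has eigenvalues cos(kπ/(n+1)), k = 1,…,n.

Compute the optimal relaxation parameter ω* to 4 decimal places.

[ρ_J] n=58: ρ(B_J) = cos(π/(n+1)) = cos(π/59) = 0.9986.
1 − cos²(π/59) = sin²(π/59) ⇒ √(1−ρ_J²) = sin(π/59) = 0.05322.
ω* = 2/(1+0.05322) = 1.8989
ρ(B_{ω*}) = ω*−1 = 0.8989

ω* = 1.8989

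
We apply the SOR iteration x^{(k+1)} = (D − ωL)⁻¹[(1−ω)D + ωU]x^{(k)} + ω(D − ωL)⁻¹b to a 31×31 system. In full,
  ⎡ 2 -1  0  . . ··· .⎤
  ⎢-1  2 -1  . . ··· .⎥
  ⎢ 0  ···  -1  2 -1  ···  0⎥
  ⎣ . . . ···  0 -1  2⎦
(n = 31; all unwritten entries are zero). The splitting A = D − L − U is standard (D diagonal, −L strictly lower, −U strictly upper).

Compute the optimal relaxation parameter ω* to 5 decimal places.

With n=31, ρ(Jacobi) = cos(π/32) = 0.99518.
√(1 − cos²(π/32)) = sin(π/32) ≈ 0.098017.
Young: ω* = 2/(1+√(1−ρ_J²)) = 2/(1+0.098017) = 2/1.098017 = 1.82147.
Hence ρ(B_{ω*}) = 1.82147 − 1 = 0.82147.

ω* = 1.82147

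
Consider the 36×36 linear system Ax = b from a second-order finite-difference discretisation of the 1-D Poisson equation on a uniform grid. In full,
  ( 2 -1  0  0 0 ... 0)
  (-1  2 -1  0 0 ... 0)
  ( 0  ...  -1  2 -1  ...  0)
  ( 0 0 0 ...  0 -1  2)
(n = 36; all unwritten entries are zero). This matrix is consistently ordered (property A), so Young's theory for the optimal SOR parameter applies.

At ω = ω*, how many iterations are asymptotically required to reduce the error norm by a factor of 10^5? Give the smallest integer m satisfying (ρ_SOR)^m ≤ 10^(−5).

n=36: λ(B_J) = 1 − λ(A)/2 = cos(kπ/37); k=1 gives ρ_J = 0.9963975.
√(1 − cos²(π/37)) = sin(π/37) ≈ 0.0848059.
Then 2/(1+√(1−ρ_J²)) = 2/(1+0.0848059); ω* = 2/1.0848059 = 1.8436478.
ρ_SOR = ω* − 1 = 1.8436478 − 1 = 0.8436478.
For 5 digits: m = 5·ln10 / (−ln 0.8436478) = 11.5129/0.17002 = 67.715; round up → m = 68.

m = 68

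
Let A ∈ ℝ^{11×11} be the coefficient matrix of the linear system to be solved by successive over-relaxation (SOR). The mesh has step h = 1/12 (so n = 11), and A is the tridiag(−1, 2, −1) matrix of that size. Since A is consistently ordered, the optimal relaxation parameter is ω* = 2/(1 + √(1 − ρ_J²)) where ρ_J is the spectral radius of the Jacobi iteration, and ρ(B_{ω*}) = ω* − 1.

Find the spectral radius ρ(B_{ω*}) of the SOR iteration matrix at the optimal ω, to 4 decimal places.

ρ_SOR = 0.5888

spectrum of D⁻¹(L+U) = {cos(kπ/12) : 1≤k≤11}; ρ_J = cos(π/12) = 0.9659.
√(1−ρ_J²) simplifies to sin(π/12) = 0.25882.
ω* = 2/(1+0.25882) = 1.5888
ρ_SOR = ω* − 1 ≈ 0.5888.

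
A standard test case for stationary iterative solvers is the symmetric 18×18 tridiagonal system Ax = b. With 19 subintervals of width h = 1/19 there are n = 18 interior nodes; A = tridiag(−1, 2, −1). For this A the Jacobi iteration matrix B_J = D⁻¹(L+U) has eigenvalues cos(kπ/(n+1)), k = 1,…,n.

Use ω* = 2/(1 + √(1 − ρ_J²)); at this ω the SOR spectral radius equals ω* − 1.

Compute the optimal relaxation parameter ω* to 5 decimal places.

ω* = 1.71734

B_J for the 18×18 system has eigenvalues cos(kπ/19); ρ_J = cos(π/19) = 0.98636.
√(1−ρ_J²) = |sin(π/19)| = 0.164595
ω* = 2/(1+0.164595) = 1.71734
Hence ρ(B_{ω*}) = 1.71734 − 1 = 0.71734.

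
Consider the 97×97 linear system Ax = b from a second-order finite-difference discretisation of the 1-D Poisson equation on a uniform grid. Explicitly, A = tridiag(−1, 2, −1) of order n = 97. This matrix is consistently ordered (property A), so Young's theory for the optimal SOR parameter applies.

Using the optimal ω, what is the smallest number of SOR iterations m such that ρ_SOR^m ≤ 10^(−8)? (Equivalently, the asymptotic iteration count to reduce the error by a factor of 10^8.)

m = 288

½·tridiag(1,0,1) at n=97: λ_k = cos(kπ/98); max |λ| at k=1 ⇒ ρ_J = cos(π/98) ≈ 0.9994862.
√(1−ρ_J²) simplifies to sin(π/98) = 0.0320516.
ω* = 2/(1+0.0320516) = 1.9378876
ρ_SOR = ω* − 1 ≈ 0.9378876.
(0.9378876)^m ≤ 10^{−8}  ⇒  m·ln(0.9378876) ≤ −8·ln10  ⇒  m ≥ 287.261  ⇒  m = 288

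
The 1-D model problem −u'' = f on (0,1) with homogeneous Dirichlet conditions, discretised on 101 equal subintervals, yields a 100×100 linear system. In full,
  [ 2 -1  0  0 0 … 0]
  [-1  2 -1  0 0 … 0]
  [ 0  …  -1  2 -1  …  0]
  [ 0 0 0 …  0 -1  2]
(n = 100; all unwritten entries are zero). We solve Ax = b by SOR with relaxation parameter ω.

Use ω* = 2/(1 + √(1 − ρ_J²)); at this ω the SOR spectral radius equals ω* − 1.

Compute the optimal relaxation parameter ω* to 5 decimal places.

[ρ_J] n=100: ρ(B_J) = cos(π/(n+1)) = cos(π/101) = 0.99952.
√(1−ρ_J²) = |sin(π/101)| = 0.031100
[ω*] 2 ÷ (1 + 0.031100) = 2 ÷ 1.031100 = 1.93968.
ρ_SOR = ω* − 1 ≈ 0.93968.

ω* = 1.93968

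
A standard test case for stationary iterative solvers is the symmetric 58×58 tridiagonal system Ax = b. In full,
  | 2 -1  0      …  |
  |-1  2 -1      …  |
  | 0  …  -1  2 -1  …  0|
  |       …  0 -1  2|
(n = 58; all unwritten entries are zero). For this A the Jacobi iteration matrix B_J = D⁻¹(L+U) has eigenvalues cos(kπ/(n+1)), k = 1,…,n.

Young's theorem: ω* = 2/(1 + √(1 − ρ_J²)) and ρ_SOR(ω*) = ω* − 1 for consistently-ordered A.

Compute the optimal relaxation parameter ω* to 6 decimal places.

B_J for the 58×58 system has eigenvalues cos(kπ/59); ρ_J = cos(π/59) = 0.998583.
√(1−ρ_J²) simplifies to sin(π/59) = 0.0532222.
[ω*] 2 ÷ (1 + 0.0532222) = 2 ÷ 1.0532222 = 1.898935.
At ω = 1.898935 every |λ(B_ω)| = ω−1, so ρ_SOR = 0.898935.

ω* = 1.898935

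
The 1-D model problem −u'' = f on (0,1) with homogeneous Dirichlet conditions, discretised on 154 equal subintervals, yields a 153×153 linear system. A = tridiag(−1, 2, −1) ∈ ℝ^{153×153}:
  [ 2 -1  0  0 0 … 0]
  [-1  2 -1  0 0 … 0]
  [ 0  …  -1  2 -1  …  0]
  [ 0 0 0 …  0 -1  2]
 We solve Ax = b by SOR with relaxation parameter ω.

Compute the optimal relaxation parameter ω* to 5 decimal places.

½·tridiag(1,0,1) at n=153: λ_k = cos(kπ/154); max |λ| at k=1 ⇒ ρ_J = cos(π/154) ≈ 0.99979.
√(1 − cos²(π/154)) = sin(π/154) ≈ 0.020399.
So ω* = 2/1.020399 = 1.96002 (Young).
ρ_SOR = ω* − 1 = 1.96002 − 1 = 0.96002.

ω* = 1.96002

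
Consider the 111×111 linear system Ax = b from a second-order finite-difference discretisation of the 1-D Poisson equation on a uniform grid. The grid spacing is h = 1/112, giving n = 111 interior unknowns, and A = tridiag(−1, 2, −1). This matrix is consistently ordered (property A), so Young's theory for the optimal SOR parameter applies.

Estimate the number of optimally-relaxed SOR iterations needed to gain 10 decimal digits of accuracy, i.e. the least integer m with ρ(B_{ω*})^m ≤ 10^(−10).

m = 411

spectrum of D⁻¹(L+U) = {cos(kπ/112) : 1≤k≤111}; ρ_J = cos(π/112) = 0.9996066.
√(1 − cos²(π/112)) = sin(π/112) ≈ 0.0280463.
ω* = 2/(1+0.0280463) = 1.9454377
ρ_SOR = ω* − 1 = 1.9454377 − 1 = 0.9454377.
(0.9454377)^m ≤ 10^{−10}  ⇒  m·ln(0.9454377) ≤ −10·ln10  ⇒  m ≥ 410.390  ⇒  m = 411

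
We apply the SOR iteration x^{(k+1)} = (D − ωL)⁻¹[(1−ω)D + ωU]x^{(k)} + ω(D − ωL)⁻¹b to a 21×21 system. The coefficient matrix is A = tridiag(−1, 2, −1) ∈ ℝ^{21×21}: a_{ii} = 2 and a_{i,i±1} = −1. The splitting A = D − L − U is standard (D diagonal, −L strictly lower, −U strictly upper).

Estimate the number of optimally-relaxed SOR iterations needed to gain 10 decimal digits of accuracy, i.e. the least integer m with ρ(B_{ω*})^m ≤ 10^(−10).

m = 81

With n=21, ρ(Jacobi) = cos(π/22) = 0.9898214.
1 − cos²(π/22) = sin²(π/22) ⇒ √(1−ρ_J²) = sin(π/22) = 0.1423148.
Then 2/(1+√(1−ρ_J²)) = 2/(1+0.1423148); ω* = 2/1.1423148 = 1.7508309.
ρ(B_{ω*}) = ω*−1 = 0.7508309
For 10 digits: m = 10·ln10 / (−ln 0.7508309) = 23.0259/0.286575 = 80.349; round up → m = 81.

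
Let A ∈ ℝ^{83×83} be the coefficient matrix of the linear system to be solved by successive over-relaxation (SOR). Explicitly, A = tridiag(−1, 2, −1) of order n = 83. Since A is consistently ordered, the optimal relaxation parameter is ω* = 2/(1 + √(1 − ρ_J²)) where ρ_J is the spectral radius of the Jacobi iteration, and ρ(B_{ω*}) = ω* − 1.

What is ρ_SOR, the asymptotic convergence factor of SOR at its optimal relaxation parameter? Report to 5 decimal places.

ρ_SOR = 0.92791

n=83: λ(B_J) = 1 − λ(A)/2 = cos(kπ/84); k=1 gives ρ_J = 0.99930.
√(1 − cos²(π/84)) = sin(π/84) ≈ 0.037391.
ω* = 2/(1 + 0.037391) = 2/1.037391 = 1.92791.
At ω = 1.92791 every |λ(B_ω)| = ω−1, so ρ_SOR = 0.92791.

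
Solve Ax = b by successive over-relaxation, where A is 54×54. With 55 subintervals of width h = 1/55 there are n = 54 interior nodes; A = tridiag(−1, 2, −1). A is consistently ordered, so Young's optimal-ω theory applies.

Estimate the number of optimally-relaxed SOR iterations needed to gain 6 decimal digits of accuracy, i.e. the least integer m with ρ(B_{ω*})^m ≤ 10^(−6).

B_J for the 54×54 system has eigenvalues cos(kπ/55); ρ_J = cos(π/55) = 0.9983691.
√(1−ρ_J²) simplifies to sin(π/55) = 0.0570888.
So ω* = 2/1.0570888 = 1.8919886 (Young).
and ρ(B_{ω*}) = 1.8919886 − 1 = 0.8919886.
For 6 digits: m = 6·ln10 / (−ln 0.8919886) = 13.8155/0.114302 = 120.868; round up → m = 121.

m = 121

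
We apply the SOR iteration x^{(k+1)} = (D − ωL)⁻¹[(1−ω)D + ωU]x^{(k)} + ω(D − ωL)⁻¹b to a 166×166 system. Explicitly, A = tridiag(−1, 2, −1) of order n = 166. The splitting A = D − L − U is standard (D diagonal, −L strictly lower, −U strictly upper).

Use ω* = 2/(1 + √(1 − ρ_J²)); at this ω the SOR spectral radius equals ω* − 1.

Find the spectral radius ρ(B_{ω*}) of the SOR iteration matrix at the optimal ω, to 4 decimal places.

ρ_SOR = 0.9631

ρ_J = max_k |cos(kπ/167)| = cos(π/167) = 0.9998
√(1−ρ_J²) = |sin(π/167)| = 0.01881
So ω* = 2/1.01881 = 1.9631 (Young).
ρ(B_{ω*}) = ω*−1 = 0.9631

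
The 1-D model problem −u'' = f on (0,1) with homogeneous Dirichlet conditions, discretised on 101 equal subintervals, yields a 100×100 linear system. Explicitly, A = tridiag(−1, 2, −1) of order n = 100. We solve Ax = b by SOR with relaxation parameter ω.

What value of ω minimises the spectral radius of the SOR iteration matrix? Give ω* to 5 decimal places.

[ρ_J] n=100: ρ(B_J) = cos(π/(n+1)) = cos(π/101) = 0.99952.
1 − cos²(π/101) = sin²(π/101) ⇒ √(1−ρ_J²) = sin(π/101) = 0.031100.
[ω*] 2 ÷ (1 + 0.031100) = 2 ÷ 1.031100 = 1.93968.
[ρ_SOR] ω* − 1 = 0.93968.

ω* = 1.93968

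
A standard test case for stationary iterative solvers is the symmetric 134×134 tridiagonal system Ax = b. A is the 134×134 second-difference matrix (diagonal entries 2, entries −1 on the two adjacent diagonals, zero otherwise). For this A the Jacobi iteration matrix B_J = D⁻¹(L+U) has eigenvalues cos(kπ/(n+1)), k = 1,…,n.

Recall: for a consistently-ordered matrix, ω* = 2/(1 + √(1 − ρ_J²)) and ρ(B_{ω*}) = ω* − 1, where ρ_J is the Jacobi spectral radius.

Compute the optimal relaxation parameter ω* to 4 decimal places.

[ρ_J] n=134: ρ(B_J) = cos(π/(n+1)) = cos(π/135) = 0.9997.
√(1 − cos²(π/135)) = sin(π/135) ≈ 0.02327.
Then 2/(1+√(1−ρ_J²)) = 2/(1+0.02327); ω* = 2/1.02327 = 1.9545.
ρ_SOR = ω* − 1 = 1.9545 − 1 = 0.9545.

ω* = 1.9545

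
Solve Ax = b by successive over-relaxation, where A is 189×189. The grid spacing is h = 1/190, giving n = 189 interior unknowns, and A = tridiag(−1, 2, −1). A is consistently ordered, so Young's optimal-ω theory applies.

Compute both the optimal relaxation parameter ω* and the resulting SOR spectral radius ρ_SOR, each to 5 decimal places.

ω* = 1.96747, ρ_SOR = 0.96747

With n=189, ρ(Jacobi) = cos(π/190) = 0.99986.
√(1 − cos²(π/190)) = sin(π/190) ≈ 0.016534.
[ω*] 2 ÷ (1 + 0.016534) = 2 ÷ 1.016534 = 1.96747.
[ρ_SOR] ω* − 1 = 0.96747.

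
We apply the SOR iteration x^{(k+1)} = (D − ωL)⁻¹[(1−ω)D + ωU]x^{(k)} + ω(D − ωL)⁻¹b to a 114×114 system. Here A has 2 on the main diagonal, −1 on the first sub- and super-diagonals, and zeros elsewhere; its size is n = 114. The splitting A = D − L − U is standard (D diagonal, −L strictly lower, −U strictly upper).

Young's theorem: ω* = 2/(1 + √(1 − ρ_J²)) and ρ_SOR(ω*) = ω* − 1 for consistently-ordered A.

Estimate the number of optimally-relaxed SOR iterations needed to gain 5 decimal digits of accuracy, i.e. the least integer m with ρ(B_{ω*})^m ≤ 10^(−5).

With n=114, ρ(Jacobi) = cos(π/115) = 0.9996269.
√(1 − cos²(π/115)) = sin(π/115) ≈ 0.0273148.
ω* = 2/(1 + 0.0273148) = 2/1.0273148 = 1.9468229.
ρ(B_{ω*}) = ω*−1 = 0.9468229
(0.9468229)^m ≤ 10^{−5}  ⇒  m·ln(0.9468229) ≤ −5·ln10  ⇒  m ≥ 210.692  ⇒  m = 211

m = 211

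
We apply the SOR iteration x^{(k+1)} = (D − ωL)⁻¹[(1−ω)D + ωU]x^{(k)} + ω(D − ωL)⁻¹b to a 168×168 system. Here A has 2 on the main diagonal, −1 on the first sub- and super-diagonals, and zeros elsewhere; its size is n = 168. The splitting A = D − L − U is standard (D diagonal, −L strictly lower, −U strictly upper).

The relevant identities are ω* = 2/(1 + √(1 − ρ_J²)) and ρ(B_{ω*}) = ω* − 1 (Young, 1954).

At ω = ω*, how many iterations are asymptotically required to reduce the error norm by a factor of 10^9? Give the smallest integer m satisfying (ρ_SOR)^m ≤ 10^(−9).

m = 558

ρ_J = max_k |cos(kπ/169)| = cos(π/169) = 0.9998272
√(1−ρ_J²) = |sin(π/169)| = 0.0185882
ω* = 2 / (1 + 0.0185882) = 2 / 1.0185882 ≈ 1.9635020.
and ρ(B_{ω*}) = 1.9635020 − 1 = 0.9635020.
For 9 digits: m = 9·ln10 / (−ln 0.9635020) = 20.7233/0.0371807 = 557.367; round up → m = 558.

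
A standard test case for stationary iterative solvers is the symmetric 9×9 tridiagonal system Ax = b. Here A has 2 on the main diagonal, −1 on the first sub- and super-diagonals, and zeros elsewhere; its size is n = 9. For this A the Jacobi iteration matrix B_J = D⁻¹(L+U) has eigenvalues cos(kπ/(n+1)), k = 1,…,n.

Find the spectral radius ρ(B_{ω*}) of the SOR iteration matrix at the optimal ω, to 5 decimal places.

ρ_SOR = 0.52786

½·tridiag(1,0,1) at n=9: λ_k = cos(kπ/10); max |λ| at k=1 ⇒ ρ_J = cos(π/10) ≈ 0.95106.
root = sin(π/10) = 0.309017  (since 1−cos² = sin²).
Young: ω* = 2/(1+√(1−ρ_J²)) = 2/(1+0.309017) = 2/1.309017 = 1.52786.
and ρ(B_{ω*}) = 1.52786 − 1 = 0.52786.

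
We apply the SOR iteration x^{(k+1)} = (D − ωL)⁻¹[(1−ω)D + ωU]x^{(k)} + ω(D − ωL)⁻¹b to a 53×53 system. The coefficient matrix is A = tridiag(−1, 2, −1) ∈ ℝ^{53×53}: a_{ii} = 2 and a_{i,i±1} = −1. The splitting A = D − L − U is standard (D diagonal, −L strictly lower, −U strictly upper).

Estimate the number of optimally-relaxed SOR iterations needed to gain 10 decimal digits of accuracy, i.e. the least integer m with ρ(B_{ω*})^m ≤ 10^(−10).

B_J for the 53×53 system has eigenvalues cos(kπ/54); ρ_J = cos(π/54) = 0.9983082.
√(1−ρ_J²) simplifies to sin(π/54) = 0.0581448.
[ω*] 2 ÷ (1 + 0.0581448) = 2 ÷ 1.0581448 = 1.8901005.
At ω = 1.8901005 every |λ(B_ω)| = ω−1, so ρ_SOR = 0.8901005.
10·ln10 = 23.0259; −ln(0.8901005) = 0.116421; m = ⌈23.0259/0.116421⌉ = ⌈197.781⌉ = 198.

m = 198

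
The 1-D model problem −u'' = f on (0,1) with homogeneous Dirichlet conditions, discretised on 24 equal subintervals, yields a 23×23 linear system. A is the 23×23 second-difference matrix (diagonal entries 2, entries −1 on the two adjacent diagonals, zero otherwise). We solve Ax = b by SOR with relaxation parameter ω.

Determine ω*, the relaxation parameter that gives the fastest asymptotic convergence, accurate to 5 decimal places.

B_J for the 23×23 system has eigenvalues cos(kπ/24); ρ_J = cos(π/24) = 0.99144.
√(1−ρ_J²) = |sin(π/24)| = 0.130526
Young: ω* = 2/(1+√(1−ρ_J²)) = 2/(1+0.130526) = 2/1.130526 = 1.76909.
Hence ρ(B_{ω*}) = 1.76909 − 1 = 0.76909.

ω* = 1.76909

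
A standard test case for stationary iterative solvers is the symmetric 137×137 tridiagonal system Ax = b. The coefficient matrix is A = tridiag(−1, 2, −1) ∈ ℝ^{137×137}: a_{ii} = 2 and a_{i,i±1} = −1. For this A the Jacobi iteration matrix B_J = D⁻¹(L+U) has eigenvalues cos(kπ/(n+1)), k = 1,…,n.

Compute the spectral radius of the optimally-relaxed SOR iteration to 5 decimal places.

ρ_SOR = 0.95549

B_J for the 137×137 system has eigenvalues cos(kπ/138); ρ_J = cos(π/138) = 0.99974.
√(1−ρ_J²) simplifies to sin(π/138) = 0.022763.
[ω*] 2 ÷ (1 + 0.022763) = 2 ÷ 1.022763 = 1.95549.
and ρ(B_{ω*}) = 1.95549 − 1 = 0.95549.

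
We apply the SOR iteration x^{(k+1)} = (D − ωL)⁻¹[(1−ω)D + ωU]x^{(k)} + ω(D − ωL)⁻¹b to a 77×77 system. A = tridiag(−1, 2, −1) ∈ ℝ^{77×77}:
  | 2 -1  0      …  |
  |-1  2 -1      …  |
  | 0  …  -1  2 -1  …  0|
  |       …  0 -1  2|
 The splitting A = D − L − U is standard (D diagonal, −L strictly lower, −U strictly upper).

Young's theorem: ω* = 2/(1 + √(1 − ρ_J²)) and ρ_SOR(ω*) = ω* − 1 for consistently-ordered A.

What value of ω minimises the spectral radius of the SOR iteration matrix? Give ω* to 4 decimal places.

½·tridiag(1,0,1) at n=77: λ_k = cos(kπ/78); max |λ| at k=1 ⇒ ρ_J = cos(π/78) ≈ 0.9992.
√(1−ρ_J²) simplifies to sin(π/78) = 0.04027.
ω* = 2/(1 + 0.04027) = 2/1.04027 = 1.9226.
At ω = 1.9226 every |λ(B_ω)| = ω−1, so ρ_SOR = 0.9226.

ω* = 1.9226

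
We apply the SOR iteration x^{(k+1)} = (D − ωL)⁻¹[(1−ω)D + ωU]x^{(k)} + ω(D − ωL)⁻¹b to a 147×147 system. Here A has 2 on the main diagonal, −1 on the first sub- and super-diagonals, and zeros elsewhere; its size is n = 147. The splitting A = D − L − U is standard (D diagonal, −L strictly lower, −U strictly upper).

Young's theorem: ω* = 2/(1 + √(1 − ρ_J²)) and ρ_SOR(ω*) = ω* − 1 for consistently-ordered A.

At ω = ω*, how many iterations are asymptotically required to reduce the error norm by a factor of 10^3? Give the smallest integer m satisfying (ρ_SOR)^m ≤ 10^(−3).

n=147: λ(B_J) = 1 − λ(A)/2 = cos(kπ/148); k=1 gives ρ_J = 0.9997747.
√(1 − cos²(π/148)) = sin(π/148) ≈ 0.0212254.
[ω*] 2 ÷ (1 + 0.0212254) = 2 ÷ 1.0212254 = 1.9584315.
At ω = 1.9584315 every |λ(B_ω)| = ω−1, so ρ_SOR = 0.9584315.
3·ln10 = 6.90776; −ln(0.9584315) = 0.0424572; m = ⌈6.90776/0.0424572⌉ = ⌈162.699⌉ = 163.

m = 163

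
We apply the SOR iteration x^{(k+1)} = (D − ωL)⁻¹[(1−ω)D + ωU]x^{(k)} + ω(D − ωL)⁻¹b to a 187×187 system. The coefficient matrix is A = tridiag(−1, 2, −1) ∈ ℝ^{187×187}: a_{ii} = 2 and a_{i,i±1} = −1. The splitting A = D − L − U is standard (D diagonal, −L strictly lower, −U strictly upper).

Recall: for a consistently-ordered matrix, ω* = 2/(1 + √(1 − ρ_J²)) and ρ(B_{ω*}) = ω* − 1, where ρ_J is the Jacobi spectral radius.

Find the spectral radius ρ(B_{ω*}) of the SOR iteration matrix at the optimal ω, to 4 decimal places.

ρ_SOR = 0.9671

½·tridiag(1,0,1) at n=187: λ_k = cos(kπ/188); max |λ| at k=1 ⇒ ρ_J = cos(π/188) ≈ 0.9999.
√(1−ρ_J²) simplifies to sin(π/188) = 0.01671.
[ω*] 2 ÷ (1 + 0.01671) = 2 ÷ 1.01671 = 1.9671.
At ω = 1.9671 every |λ(B_ω)| = ω−1, so ρ_SOR = 0.9671.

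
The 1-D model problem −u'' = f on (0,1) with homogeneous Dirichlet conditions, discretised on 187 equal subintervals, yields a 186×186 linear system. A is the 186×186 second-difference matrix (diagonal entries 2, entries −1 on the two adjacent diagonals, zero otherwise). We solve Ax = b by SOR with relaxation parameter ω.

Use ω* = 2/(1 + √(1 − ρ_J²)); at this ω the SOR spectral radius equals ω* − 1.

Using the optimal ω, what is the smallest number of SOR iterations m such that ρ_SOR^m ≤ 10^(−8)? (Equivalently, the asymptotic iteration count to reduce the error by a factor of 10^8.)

B_J for the 186×186 system has eigenvalues cos(kπ/187); ρ_J = cos(π/187) = 0.9998589.
√(1−ρ_J²) = |sin(π/187)| = 0.0167992
Young: ω* = 2/(1+√(1−ρ_J²)) = 2/(1+0.0167992) = 2/1.0167992 = 1.9669567.
ρ_SOR = ω* − 1 ≈ 0.9669567.
8·ln10 = 18.4207; −ln(0.9669567) = 0.0336016; m = ⌈18.4207/0.0336016⌉ = ⌈548.209⌉ = 549.

m = 549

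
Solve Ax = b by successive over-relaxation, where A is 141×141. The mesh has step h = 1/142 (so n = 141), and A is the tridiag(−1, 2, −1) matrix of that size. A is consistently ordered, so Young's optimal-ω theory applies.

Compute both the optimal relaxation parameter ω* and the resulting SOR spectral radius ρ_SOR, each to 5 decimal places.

With n=141, ρ(Jacobi) = cos(π/142) = 0.99976.
1 − cos²(π/142) = sin²(π/142) ⇒ √(1−ρ_J²) = sin(π/142) = 0.022122.
So ω* = 2/1.022122 = 1.95671 (Young).
ρ_SOR = ω* − 1 ≈ 0.95671.

ω* = 1.95671, ρ_SOR = 0.95671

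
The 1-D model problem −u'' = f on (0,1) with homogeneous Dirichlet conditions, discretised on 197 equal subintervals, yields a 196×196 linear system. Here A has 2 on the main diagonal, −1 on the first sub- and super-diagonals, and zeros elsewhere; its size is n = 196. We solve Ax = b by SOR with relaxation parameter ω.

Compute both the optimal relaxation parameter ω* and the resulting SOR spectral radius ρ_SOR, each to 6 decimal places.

ω* = 1.968608, ρ_SOR = 0.968608

ρ_J = max_k |cos(kπ/197)| = cos(π/197) = 0.999873
√(1−ρ_J²) = |sin(π/197)| = 0.0159465
ω* = 2 / (1 + 0.0159465) = 2 / 1.0159465 ≈ 1.968608.
ρ(B_{ω*}) = ω*−1 = 0.968608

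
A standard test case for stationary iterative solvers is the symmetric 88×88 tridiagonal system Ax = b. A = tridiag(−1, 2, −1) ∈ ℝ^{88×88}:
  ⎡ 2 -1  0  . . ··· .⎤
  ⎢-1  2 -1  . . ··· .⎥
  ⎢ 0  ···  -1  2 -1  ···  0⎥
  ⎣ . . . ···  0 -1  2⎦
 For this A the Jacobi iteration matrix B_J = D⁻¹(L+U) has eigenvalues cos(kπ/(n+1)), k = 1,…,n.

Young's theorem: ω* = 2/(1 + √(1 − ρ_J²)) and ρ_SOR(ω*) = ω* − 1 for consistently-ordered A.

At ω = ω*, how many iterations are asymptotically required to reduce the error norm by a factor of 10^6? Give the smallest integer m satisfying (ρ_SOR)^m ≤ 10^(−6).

With n=88, ρ(Jacobi) = cos(π/89) = 0.9993771.
√(1 − cos²(π/89)) = sin(π/89) ≈ 0.0352915.
ω* = 2 / (1 + 0.0352915) = 2 / 1.0352915 ≈ 1.9318231.
and ρ(B_{ω*}) = 1.9318231 − 1 = 0.9318231.
m ≥ 6·ln10 / (−ln 0.9318231) = 195.653; smallest integer m = 196.

m = 196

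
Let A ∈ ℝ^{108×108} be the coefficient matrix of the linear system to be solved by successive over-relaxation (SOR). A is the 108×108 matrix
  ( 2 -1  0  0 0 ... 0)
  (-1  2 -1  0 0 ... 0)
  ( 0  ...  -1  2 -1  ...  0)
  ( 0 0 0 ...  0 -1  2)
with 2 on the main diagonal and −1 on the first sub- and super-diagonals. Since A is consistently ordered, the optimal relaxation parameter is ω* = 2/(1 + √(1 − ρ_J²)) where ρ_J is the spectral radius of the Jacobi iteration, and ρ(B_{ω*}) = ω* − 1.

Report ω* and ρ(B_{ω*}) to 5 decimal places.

½·tridiag(1,0,1) at n=108: λ_k = cos(kπ/109); max |λ| at k=1 ⇒ ρ_J = cos(π/109) ≈ 0.99958.
√(1−ρ_J²) = |sin(π/109)| = 0.028818
ω* = 2/(1 + 0.028818) = 2/1.028818 = 1.94398.
ρ_SOR = ω* − 1 ≈ 0.94398.

ω* = 1.94398, ρ_SOR = 0.94398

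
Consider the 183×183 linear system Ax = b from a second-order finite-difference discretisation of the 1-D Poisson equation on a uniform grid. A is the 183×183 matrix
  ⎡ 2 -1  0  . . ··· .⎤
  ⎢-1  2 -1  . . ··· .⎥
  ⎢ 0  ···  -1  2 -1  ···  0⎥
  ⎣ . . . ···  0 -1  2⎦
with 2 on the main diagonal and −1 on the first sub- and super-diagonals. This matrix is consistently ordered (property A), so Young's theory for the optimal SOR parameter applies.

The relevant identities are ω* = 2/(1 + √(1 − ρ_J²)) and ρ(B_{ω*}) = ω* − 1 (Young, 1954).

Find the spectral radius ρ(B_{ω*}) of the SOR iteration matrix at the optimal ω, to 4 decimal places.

[ρ_J] n=183: ρ(B_J) = cos(π/(n+1)) = cos(π/184) = 0.9999.
√(1−ρ_J²) simplifies to sin(π/184) = 0.01707.
Young: ω* = 2/(1+√(1−ρ_J²)) = 2/(1+0.01707) = 2/1.01707 = 1.9664.
ρ(B_{ω*}) = ω*−1 = 0.9664

ρ_SOR = 0.9664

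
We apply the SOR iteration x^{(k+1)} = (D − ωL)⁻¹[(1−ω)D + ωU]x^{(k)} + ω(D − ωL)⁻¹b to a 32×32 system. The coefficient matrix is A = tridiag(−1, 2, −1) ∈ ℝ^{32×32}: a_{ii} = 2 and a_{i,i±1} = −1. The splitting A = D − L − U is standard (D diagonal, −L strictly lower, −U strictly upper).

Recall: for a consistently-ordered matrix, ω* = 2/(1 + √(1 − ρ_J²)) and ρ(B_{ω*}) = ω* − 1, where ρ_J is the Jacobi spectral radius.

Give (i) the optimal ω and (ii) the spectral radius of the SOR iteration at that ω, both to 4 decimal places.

ω* = 1.8264, ρ_SOR = 0.8264

With n=32, ρ(Jacobi) = cos(π/33) = 0.9955.
root = sin(π/33) = 0.09506  (since 1−cos² = sin²).
[ω*] 2 ÷ (1 + 0.09506) = 2 ÷ 1.09506 = 1.8264.
ρ_SOR = ω* − 1 = 1.8264 − 1 = 0.8264.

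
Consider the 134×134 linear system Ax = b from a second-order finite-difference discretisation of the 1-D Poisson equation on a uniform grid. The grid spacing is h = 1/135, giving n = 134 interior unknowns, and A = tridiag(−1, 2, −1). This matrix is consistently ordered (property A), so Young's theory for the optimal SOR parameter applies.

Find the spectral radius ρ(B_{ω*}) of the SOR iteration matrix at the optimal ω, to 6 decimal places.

ρ_SOR = 0.954520

½·tridiag(1,0,1) at n=134: λ_k = cos(kπ/135); max |λ| at k=1 ⇒ ρ_J = cos(π/135) ≈ 0.999729.
1 − cos²(π/135) = sin²(π/135) ⇒ √(1−ρ_J²) = sin(π/135) = 0.0232690.
Then 2/(1+√(1−ρ_J²)) = 2/(1+0.0232690); ω* = 2/1.0232690 = 1.954520.
ρ_SOR = ω* − 1 = 1.954520 − 1 = 0.954520.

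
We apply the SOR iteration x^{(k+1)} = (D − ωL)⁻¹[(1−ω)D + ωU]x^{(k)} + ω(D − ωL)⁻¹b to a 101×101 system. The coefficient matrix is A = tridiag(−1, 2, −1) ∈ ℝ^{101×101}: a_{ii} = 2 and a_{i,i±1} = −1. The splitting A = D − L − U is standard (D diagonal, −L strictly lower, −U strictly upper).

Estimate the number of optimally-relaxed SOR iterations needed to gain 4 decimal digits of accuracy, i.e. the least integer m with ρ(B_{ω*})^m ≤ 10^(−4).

m = 150

n=101: λ(B_J) = 1 − λ(A)/2 = cos(kπ/102); k=1 gives ρ_J = 0.9995257.
√(1−ρ_J²) simplifies to sin(π/102) = 0.0307951.
ω* = 2/(1+0.0307951) = 1.9402498
ρ_SOR = ω* − 1 = 1.9402498 − 1 = 0.9402498.
(0.9402498)^m ≤ 10^{−4}  ⇒  m·ln(0.9402498) ≤ −4·ln10  ⇒  m ≥ 149.495  ⇒  m = 150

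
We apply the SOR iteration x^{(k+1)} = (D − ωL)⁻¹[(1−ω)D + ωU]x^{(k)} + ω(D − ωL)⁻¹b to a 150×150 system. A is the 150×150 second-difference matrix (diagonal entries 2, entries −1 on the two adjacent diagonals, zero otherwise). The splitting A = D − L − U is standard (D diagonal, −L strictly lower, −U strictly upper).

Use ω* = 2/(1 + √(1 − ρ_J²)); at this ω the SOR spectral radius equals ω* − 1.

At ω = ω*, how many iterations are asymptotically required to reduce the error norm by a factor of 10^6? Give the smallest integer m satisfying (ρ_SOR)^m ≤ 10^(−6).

[ρ_J] n=150: ρ(B_J) = cos(π/(n+1)) = cos(π/151) = 0.9997836.
√(1 − cos²(π/151)) = sin(π/151) ≈ 0.0208037.
ω* = 2/(1+0.0208037) = 1.9592405
ρ_SOR = ω* − 1 = 1.9592405 − 1 = 0.9592405.
6·ln10 = 13.8155; −ln(0.9592405) = 0.0416135; m = ⌈13.8155/0.0416135⌉ = ⌈331.996⌉ = 332.

m = 332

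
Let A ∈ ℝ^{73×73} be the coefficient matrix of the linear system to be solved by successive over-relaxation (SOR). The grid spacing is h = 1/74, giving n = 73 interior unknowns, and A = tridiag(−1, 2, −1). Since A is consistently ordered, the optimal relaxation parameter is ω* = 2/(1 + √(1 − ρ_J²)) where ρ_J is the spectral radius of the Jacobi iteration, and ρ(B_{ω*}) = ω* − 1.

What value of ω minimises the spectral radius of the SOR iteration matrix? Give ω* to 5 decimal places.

ω* = 1.91857

[ρ_J] n=73: ρ(B_J) = cos(π/(n+1)) = cos(π/74) = 0.99910.
√(1−ρ_J²) = |sin(π/74)| = 0.042441
Young: ω* = 2/(1+√(1−ρ_J²)) = 2/(1+0.042441) = 2/1.042441 = 1.91857.
ρ_SOR = ω* − 1 ≈ 0.91857.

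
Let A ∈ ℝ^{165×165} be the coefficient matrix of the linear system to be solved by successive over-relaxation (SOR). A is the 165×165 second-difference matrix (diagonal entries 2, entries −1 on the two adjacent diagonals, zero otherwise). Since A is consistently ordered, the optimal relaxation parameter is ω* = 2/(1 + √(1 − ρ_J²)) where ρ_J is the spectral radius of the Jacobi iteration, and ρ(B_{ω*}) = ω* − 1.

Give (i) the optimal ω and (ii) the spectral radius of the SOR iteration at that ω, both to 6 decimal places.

n=165: λ(B_J) = 1 − λ(A)/2 = cos(kπ/166); k=1 gives ρ_J = 0.999821.
√(1 − cos²(π/166)) = sin(π/166) ≈ 0.0189241.
ω* = 2/(1 + 0.0189241) = 2/1.0189241 = 1.962855.
and ρ(B_{ω*}) = 1.962855 − 1 = 0.962855.

ω* = 1.962855, ρ_SOR = 0.962855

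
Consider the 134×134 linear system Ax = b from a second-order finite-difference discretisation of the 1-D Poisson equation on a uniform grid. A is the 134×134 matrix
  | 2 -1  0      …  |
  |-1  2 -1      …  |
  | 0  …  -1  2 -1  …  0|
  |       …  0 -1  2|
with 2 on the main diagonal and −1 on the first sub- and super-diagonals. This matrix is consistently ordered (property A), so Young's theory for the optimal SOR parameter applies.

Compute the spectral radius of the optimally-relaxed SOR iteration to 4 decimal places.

ρ_SOR = 0.9545

n=134: λ(B_J) = 1 − λ(A)/2 = cos(kπ/135); k=1 gives ρ_J = 0.9997.
√(1−ρ_J²) = |sin(π/135)| = 0.02327
Then 2/(1+√(1−ρ_J²)) = 2/(1+0.02327); ω* = 2/1.02327 = 1.9545.
[ρ_SOR] ω* − 1 = 0.9545.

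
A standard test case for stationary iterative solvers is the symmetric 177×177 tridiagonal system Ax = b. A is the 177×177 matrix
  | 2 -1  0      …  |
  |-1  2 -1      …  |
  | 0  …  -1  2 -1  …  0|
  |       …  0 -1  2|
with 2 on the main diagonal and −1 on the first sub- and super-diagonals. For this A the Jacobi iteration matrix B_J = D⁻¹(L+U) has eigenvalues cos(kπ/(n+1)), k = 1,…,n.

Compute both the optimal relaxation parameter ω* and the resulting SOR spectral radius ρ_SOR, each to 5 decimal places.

ω* = 1.96532, ρ_SOR = 0.96532

spectrum of D⁻¹(L+U) = {cos(kπ/178) : 1≤k≤177}; ρ_J = cos(π/178) = 0.99984.
√(1−ρ_J²) simplifies to sin(π/178) = 0.017648.
Then 2/(1+√(1−ρ_J²)) = 2/(1+0.017648); ω* = 2/1.017648 = 1.96532.
ρ_SOR = ω* − 1 ≈ 0.96532.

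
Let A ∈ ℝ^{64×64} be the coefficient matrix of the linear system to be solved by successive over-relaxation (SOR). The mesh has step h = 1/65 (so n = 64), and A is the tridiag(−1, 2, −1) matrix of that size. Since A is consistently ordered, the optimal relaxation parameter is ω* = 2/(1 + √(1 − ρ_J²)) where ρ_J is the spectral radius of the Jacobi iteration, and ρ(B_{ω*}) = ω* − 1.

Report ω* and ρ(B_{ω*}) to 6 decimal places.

ω* = 1.907826, ρ_SOR = 0.907826

B_J for the 64×64 system has eigenvalues cos(kπ/65); ρ_J = cos(π/65) = 0.998832.
1 − cos²(π/65) = sin²(π/65) ⇒ √(1−ρ_J²) = sin(π/65) = 0.0483134.
Young: ω* = 2/(1+√(1−ρ_J²)) = 2/(1+0.0483134) = 2/1.0483134 = 1.907826.
ρ_SOR = ω* − 1 ≈ 0.907826.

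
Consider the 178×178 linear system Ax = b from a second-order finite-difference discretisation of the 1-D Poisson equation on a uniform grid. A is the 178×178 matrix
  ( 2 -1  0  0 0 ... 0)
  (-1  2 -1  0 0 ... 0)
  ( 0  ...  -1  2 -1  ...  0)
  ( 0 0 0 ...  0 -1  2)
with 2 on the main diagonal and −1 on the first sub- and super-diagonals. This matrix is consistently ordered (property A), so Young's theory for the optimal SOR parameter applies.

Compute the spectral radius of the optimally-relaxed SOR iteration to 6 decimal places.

With n=178, ρ(Jacobi) = cos(π/179) = 0.999846.
√(1−ρ_J²) = |sin(π/179)| = 0.0175499
ω* = 2/(1+0.0175499) = 1.965506
ρ_SOR = ω* − 1 ≈ 0.965506.

ρ_SOR = 0.965506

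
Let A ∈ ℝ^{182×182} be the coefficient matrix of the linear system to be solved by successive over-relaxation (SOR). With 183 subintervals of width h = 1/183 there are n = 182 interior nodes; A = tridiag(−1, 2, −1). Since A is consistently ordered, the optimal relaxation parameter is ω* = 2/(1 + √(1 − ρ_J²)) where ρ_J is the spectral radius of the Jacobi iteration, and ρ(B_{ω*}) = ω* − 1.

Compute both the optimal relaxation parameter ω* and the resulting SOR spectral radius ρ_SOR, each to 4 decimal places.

ω* = 1.9662, ρ_SOR = 0.9662

½·tridiag(1,0,1) at n=182: λ_k = cos(kπ/183); max |λ| at k=1 ⇒ ρ_J = cos(π/183) ≈ 0.9999.
√(1 − cos²(π/183)) = sin(π/183) ≈ 0.01717.
[ω*] 2 ÷ (1 + 0.01717) = 2 ÷ 1.01717 = 1.9662.
ρ(B_{ω*}) = ω*−1 = 0.9662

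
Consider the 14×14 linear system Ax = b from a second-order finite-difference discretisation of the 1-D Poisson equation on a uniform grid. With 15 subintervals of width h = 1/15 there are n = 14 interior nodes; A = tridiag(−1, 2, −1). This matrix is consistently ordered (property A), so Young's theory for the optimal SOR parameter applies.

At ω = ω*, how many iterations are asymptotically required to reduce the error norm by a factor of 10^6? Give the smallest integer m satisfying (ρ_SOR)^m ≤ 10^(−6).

B_J for the 14×14 system has eigenvalues cos(kπ/15); ρ_J = cos(π/15) = 0.9781476.
√(1 − cos²(π/15)) = sin(π/15) ≈ 0.2079117.
ω* = 2/(1+0.2079117) = 1.6557502
Hence ρ(B_{ω*}) = 1.6557502 − 1 = 0.6557502.
ρ_SOR^m ≤ 10^(−6) ⇔ m ≥ 6·ln10/(−ln 0.6557502) = 13.8155/0.421975 = 32.740; m = ⌈32.740⌉ = 33.

m = 33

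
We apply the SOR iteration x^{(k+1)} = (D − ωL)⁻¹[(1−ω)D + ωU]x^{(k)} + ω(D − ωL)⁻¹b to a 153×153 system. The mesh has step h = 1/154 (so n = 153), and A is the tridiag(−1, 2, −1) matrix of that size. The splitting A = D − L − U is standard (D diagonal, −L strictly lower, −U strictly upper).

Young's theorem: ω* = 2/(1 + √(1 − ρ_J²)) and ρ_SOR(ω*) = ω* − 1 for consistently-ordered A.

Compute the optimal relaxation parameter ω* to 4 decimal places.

n=153: λ(B_J) = 1 − λ(A)/2 = cos(kπ/154); k=1 gives ρ_J = 0.9998.
root = sin(π/154) = 0.02040  (since 1−cos² = sin²).
ω* = 2/(1+0.02040) = 1.9600
and ρ(B_{ω*}) = 1.9600 − 1 = 0.9600.

ω* = 1.9600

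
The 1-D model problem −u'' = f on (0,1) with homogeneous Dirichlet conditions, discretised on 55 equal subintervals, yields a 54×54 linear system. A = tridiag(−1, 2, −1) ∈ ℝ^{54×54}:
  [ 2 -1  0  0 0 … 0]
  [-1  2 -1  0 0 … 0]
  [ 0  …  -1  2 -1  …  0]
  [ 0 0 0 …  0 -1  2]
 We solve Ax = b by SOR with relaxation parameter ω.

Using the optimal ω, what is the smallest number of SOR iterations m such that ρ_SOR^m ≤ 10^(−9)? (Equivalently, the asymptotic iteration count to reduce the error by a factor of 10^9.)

m = 182

½·tridiag(1,0,1) at n=54: λ_k = cos(kπ/55); max |λ| at k=1 ⇒ ρ_J = cos(π/55) ≈ 0.9983691.
1 − cos²(π/55) = sin²(π/55) ⇒ √(1−ρ_J²) = sin(π/55) = 0.0570888.
ω* = 2/(1+0.0570888) = 1.8919886
Hence ρ(B_{ω*}) = 1.8919886 − 1 = 0.8919886.
9·ln10 = 20.7233; −ln(0.8919886) = 0.114302; m = ⌈20.7233/0.114302⌉ = ⌈181.303⌉ = 182.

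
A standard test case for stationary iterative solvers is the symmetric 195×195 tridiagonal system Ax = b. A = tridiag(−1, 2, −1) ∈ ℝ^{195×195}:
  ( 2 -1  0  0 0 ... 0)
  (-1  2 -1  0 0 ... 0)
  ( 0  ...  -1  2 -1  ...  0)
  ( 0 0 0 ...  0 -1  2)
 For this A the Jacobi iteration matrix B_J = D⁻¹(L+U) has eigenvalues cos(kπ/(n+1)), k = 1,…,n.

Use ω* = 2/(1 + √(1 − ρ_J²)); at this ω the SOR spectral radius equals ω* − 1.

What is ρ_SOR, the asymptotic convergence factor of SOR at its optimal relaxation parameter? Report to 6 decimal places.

½·tridiag(1,0,1) at n=195: λ_k = cos(kπ/196); max |λ| at k=1 ⇒ ρ_J = cos(π/196) ≈ 0.999872.
√(1−ρ_J²) = |sin(π/196)| = 0.0160278
Then 2/(1+√(1−ρ_J²)) = 2/(1+0.0160278); ω* = 2/1.0160278 = 1.968450.
Hence ρ(B_{ω*}) = 1.968450 − 1 = 0.968450.

ρ_SOR = 0.968450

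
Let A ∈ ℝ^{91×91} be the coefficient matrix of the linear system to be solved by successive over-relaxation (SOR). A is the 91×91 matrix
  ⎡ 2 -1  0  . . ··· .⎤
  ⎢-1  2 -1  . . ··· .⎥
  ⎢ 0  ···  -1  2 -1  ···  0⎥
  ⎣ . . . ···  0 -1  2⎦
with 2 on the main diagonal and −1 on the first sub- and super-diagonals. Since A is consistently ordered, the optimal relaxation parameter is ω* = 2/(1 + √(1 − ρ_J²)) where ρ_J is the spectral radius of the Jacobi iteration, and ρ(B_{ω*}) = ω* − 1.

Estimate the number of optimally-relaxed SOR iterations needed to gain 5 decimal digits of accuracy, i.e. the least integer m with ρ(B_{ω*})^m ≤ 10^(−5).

B_J for the 91×91 system has eigenvalues cos(kπ/92); ρ_J = cos(π/92) = 0.9994170.
√(1−ρ_J²) simplifies to sin(π/92) = 0.0341411.
[ω*] 2 ÷ (1 + 0.0341411) = 2 ÷ 1.0341411 = 1.9339721.
ρ_SOR = ω* − 1 = 1.9339721 − 1 = 0.9339721.
m ≥ 5·ln10 / (−ln 0.9339721) = 168.542; smallest integer m = 169.

m = 169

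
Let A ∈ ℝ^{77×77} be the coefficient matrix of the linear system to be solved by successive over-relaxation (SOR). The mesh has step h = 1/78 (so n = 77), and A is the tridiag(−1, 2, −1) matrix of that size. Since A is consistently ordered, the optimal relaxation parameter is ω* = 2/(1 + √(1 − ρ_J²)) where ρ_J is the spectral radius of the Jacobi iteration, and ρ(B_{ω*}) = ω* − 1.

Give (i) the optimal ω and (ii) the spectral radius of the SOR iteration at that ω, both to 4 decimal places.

ρ_J = max_k |cos(kπ/78)| = cos(π/78) = 0.9992
√(1−ρ_J²) = |sin(π/78)| = 0.04027
ω* = 2 / (1 + 0.04027) = 2 / 1.04027 ≈ 1.9226.
ρ(B_{ω*}) = ω*−1 = 0.9226

ω* = 1.9226, ρ_SOR = 0.9226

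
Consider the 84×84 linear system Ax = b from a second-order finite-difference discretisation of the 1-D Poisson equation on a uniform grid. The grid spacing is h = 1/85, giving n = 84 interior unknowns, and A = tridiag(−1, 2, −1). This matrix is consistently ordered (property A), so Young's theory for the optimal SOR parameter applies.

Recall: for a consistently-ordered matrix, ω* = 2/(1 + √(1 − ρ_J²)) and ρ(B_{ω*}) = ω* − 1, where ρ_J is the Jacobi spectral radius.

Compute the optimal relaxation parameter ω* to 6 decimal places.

[ρ_J] n=84: ρ(B_J) = cos(π/(n+1)) = cos(π/85) = 0.999317.
√(1−ρ_J²) = |sin(π/85)| = 0.0369515
ω* = 2 / (1 + 0.0369515) = 2 / 1.0369515 ≈ 1.928731.
At ω = 1.928731 every |λ(B_ω)| = ω−1, so ρ_SOR = 0.928731.

ω* = 1.928731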